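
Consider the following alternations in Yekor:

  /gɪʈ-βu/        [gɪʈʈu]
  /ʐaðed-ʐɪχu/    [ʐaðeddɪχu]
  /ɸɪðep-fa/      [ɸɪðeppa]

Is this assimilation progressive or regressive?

progressive

Comparing underlying and surface forms, /β/ → [ʈ] is the alternation; the neighbouring /ʈ/ is constant.
The output [ʈ] is identical to the trigger /ʈ/ — every feature (place, manner, voicing) has been copied — so this is total assimilation.
The other forms behave the same way: /ʐ/ → [d] after /d/; /f/ → [p] after /p/ — in each case the output is a copy of the preceding consonant.
Since the segment that changes follows the conditioning segment, the assimilation is progressive.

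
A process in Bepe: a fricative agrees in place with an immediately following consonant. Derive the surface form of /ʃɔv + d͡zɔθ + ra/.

/v/ is a voiced labiodental fricative. The following trigger /d͡z/ is alveolar, so /v/ must become alveolar as well.
Changing only its place to alveolar gives [z] — the voiced alveolar fricative.
The same rule applies at the second boundary: /θ/ → [s] next to /r/.

[ʃɔzd͡zɔsra]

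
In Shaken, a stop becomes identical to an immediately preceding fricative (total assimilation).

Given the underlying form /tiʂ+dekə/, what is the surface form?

[tiʂʂekə]

/d/ is the segment targeted by the rule; it sits immediately after /ʂ/, so it assimilates completely and surfaces as [ʂ].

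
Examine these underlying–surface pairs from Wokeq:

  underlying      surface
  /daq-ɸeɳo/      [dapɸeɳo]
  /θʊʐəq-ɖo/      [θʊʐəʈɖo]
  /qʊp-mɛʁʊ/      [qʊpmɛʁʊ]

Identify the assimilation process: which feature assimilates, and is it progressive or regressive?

regressive place assimilation

Comparing underlying and surface forms, /q/ → [p] is the alternation; the neighbouring /ɸ/ is constant.
The change uvular → bilabial matches the place of the following /ɸ/, identifying this as place assimilation.
Manner and voice are unchanged, so the assimilation is partial, not total.
The same holds elsewhere in the data: /q/ → [ʈ] before /ɖ/ (uvular → retroflex, matching retroflex) — only place changes, and always toward the following segment.
Nothing changes in [qʊpmɛʁʊ]: there the adjacent consonants already agree in place (/p/ and /m/ are both bilabial), so this form is consistent with the same rule.
The trigger is the following segment, so the direction is regressive (anticipatory).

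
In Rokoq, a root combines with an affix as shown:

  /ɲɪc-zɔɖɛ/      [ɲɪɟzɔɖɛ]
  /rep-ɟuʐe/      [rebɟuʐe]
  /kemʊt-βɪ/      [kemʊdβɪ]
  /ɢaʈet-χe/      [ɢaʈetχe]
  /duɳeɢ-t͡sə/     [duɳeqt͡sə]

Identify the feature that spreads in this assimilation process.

Comparing underlying and surface forms, /c/ → [ɟ] is the alternation; the neighbouring /z/ is constant.
/c/ is voiceless while /z/ is voiced; the output [ɟ] is voiced, matching the trigger — so the feature that spreads is voicing.
The other alternating forms pattern the same way: /p/ → [b] before /ɟ/ (voiceless → voiced, matching voiced); /t/ → [d] before /β/ (voiceless → voiced, matching voiced); /ɢ/ → [q] before /t͡s/ (voiced → voiceless, matching voiceless) — only voicing changes, and always toward the following segment.
Nothing changes in [ɢaʈetχe]: there the adjacent consonants already agree in voicing (/t/ and /χ/ are both voiceless), so this form is consistent with the same rule.

voicing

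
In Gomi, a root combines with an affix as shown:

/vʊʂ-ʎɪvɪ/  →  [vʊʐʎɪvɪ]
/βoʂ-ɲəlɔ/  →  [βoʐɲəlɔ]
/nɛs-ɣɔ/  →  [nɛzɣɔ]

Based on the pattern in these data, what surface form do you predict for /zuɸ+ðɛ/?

[zuβðɛ]

The data show regressive voicing assimilation: /ʂ/ → [ʐ] before /ʎ/; /ʂ/ → [ʐ] before /ɲ/; /s/ → [z] before /ɣ/. In each pair only voicing changes, matching the following consonant, while place and manner stay constant.
The rule targets /ɸ/ (voiceless bilabial fricative), which sits before the trigger /ð/ (voiced).
The voiced bilabial fricative is [β], so /ɸ/ → [β].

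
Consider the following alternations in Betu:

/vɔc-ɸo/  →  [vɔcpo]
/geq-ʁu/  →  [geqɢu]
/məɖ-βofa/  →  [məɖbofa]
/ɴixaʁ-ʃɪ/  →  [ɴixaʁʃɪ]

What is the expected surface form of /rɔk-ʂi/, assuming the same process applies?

[rɔkʈi]

The data show progressive manner assimilation: /ɸ/ → [p] after /c/; /ʁ/ → [ɢ] after /q/; /β/ → [b] after /ɖ/. In each pair only manner changes, matching the preceding consonant, while place and voice stay constant.
Nothing changes in [ɴixaʁʃɪ]: there the adjacent consonants already agree in manner (/ʃ/ and /ʁ/ are both fricatives), so this form is consistent with the same rule.
The rule targets /ʂ/ (voiceless retroflex fricative), which sits after the trigger /k/ (stop).
The voiceless retroflex stop is [ʈ], so /ʂ/ → [ʈ].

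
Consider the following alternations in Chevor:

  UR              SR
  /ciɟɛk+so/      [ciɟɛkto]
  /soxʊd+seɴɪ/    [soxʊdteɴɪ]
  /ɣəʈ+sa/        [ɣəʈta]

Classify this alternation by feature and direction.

The segment that alternates is /s/, which surfaces as [t] when adjacent to /k/.
/s/ is a fricative while /k/ is a stop; the output [t] is a stop, matching the trigger — so the feature that spreads is manner.
Place and voice are unchanged, so the assimilation is partial, not total.
Checking the remaining alternations: /s/ → [t] after /d/ (fricative → stop, matching a stop); /s/ → [t] after /ʈ/ (fricative → stop, matching a stop) — only manner changes, and always toward the preceding segment.
The trigger is the preceding segment, so the direction is progressive (perseverative).

progressive manner assimilation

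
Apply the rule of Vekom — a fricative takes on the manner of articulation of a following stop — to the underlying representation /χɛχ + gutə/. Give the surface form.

/χ/ is a voiceless uvular fricative. The following trigger /g/ is a stop, so /χ/ must become a stop as well.
A voiceless uvular stop is [q], so the surface segment is [q].

[χɛqgutə]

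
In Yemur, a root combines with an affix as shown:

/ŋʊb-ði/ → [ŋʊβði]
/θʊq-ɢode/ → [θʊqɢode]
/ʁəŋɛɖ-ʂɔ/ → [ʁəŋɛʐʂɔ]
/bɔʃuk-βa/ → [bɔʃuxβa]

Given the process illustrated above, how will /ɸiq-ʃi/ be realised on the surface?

[ɸiχʃi]

The data show regressive manner assimilation: /b/ → [β] before /ð/; /ɖ/ → [ʐ] before /ʂ/; /k/ → [x] before /β/. In each pair only manner changes, matching the following consonant, while place and voice stay constant.
No alternation appears in [θʊqɢode]: there the adjacent consonants already agree in manner (/q/ and /ɢ/ are both stops), so this form is consistent with the same rule.
/q/ is a voiceless uvular stop. The following trigger /ʃ/ is a fricative, so /q/ must become a fricative as well.
Changing only its manner to fricative gives [χ] — the voiceless uvular fricative.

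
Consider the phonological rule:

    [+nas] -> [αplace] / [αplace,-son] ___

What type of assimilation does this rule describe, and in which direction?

progressive place assimilation

The rule copies the place features (abbreviated [place]) from the environment onto the target, so the assimilating feature is place.
The conditioning segment sits to the left of the focus bar, meaning the trigger precedes the segment that changes — progressive assimilation.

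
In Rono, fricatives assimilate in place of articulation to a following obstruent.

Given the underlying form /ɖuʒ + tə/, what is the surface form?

[ɖuztə]

The rule targets /ʒ/ (voiced postalveolar fricative), which sits before the trigger /t/ (alveolar).
The voiced alveolar fricative is [z], so /ʒ/ → [z].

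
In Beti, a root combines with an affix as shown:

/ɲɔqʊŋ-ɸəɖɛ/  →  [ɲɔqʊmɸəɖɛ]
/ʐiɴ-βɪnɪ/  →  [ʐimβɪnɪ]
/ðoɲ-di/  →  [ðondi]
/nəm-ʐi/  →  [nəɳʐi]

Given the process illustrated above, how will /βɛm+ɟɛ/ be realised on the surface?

The data show regressive place assimilation: /ŋ/ → [m] before /ɸ/; /ɴ/ → [m] before /β/; /ɲ/ → [n] before /d/; /m/ → [ɳ] before /ʐ/. In each pair only place changes, matching the following consonant, while manner and voice stay constant.
/m/ is a voiced bilabial nasal. The following trigger /ɟ/ is palatal, so /m/ must become palatal as well.
The voiced palatal nasal is [ɲ], so /m/ → [ɲ].

[βɛɲɟɛ]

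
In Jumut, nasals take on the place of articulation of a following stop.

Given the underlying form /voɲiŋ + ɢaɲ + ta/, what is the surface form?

/ŋ/ is a voiced velar nasal. The following trigger /ɢ/ is uvular, so /ŋ/ must become uvular as well.
A voiced uvular nasal is [ɴ], so the surface segment is [ɴ].
At the second juncture, /ɲ/ likewise becomes [n] adjacent to /t/.

[voɲiɴɢanta]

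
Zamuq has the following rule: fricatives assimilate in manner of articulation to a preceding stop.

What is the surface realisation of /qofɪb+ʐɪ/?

[qofɪbɖɪ]

The rule targets /ʐ/ (voiced retroflex fricative), which sits after the trigger /b/ (stop).
Changing only its manner to stop gives [ɖ] — the voiced retroflex stop.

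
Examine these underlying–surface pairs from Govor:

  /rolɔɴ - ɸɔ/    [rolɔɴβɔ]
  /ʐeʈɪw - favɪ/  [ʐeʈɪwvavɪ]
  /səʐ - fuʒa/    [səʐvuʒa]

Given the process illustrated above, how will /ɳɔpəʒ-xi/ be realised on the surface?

The data show progressive voicing assimilation: /ɸ/ → [β] after /ɴ/; /f/ → [v] after /w/; /f/ → [v] after /ʐ/. In each pair only voicing changes, matching the preceding consonant, while place and manner stay constant.
/x/ is a voiceless velar fricative. The preceding trigger /ʒ/ is voiced, so /x/ must become voiced as well.
The voiced velar fricative is [ɣ], so /x/ → [ɣ].

[ɳɔpəʒɣi]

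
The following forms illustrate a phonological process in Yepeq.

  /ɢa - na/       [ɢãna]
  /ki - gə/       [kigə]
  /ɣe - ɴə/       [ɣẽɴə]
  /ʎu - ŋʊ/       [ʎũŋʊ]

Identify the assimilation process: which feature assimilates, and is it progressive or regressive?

regressive nasality assimilation (vowel nasalisation)

The vowel /a/ surfaces as nasalised [ã] next to the following nasal /n/ — it has acquired the [+nasal] feature of its neighbour.
Likewise in the remaining data: /e/ → [ẽ] before /ɴ/; /u/ → [ũ] before /ŋ/ — each time a vowel is nasalised next to a following nasal.
No change occurs in [kigə] because the vowel at the boundary is adjacent to an oral consonant, not a nasal (/i/ next to /g/).
Because the conditioning nasal is to the right of the vowel that changes, the process is regressive (anticipatory).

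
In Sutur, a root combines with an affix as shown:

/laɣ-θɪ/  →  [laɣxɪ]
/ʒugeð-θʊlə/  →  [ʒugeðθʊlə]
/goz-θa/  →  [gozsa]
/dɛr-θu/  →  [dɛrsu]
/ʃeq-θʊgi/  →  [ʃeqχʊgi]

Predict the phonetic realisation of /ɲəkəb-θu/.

The data show progressive place assimilation: /θ/ → [x] after /ɣ/; /θ/ → [s] after /z/; /θ/ → [s] after /r/; /θ/ → [χ] after /q/. In each pair only place changes, matching the preceding consonant, while manner and voice stay constant.
Nothing changes in [ʒugeðθʊlə]: there the adjacent consonants already agree in place (/θ/ and /ð/ are both dental), so this form is consistent with the same rule.
/θ/ is a voiceless dental fricative. The preceding trigger /b/ is bilabial, so /θ/ must become bilabial as well.
Changing only its place to bilabial gives [ɸ] — the voiceless bilabial fricative.

[ɲəkəbɸu]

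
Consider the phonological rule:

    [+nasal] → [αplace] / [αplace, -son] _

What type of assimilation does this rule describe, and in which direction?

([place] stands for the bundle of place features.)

The rule copies the place features (abbreviated [place]) from the environment onto the target, so the assimilating feature is place.
Since the environment is written before the underscore, the trigger precedes the target; the direction is progressive.

progressive place assimilation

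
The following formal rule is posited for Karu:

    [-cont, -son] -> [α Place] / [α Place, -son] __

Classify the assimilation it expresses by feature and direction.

The rule copies the place features (abbreviated [Place]) from the environment onto the target, so the assimilating feature is place.
Since the environment is written before the underscore, the trigger precedes the target; the direction is progressive.

progressive place assimilation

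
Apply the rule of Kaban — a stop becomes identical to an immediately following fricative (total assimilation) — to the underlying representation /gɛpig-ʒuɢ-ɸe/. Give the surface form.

/g/ is the segment targeted by the rule; it sits immediately before /ʒ/, so it assimilates completely and surfaces as [ʒ].
The same rule applies at the second boundary: /ɢ/ → [ɸ] next to /ɸ/.

[gɛpiʒʒuɸɸe]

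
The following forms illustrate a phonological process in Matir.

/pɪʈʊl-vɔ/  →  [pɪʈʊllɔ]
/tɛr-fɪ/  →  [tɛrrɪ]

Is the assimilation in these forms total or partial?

total assimilation

Comparing underlying and surface forms, /v/ → [l] is the alternation; the neighbouring /l/ is constant.
The output [l] is identical to the trigger /l/ — every feature (place, manner, voicing) has been copied — so this is total assimilation.
The other form behaves the same way: /f/ → [r] after /r/ — in each case the output is a copy of the preceding consonant.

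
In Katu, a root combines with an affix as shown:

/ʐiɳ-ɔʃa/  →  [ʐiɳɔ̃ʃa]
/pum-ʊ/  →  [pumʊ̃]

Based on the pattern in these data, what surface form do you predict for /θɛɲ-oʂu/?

The data show progressive nasality assimilation (vowel nasalisation): /ɔ/ → [ɔ̃] after /ɳ/; /ʊ/ → [ʊ̃] after /m/ — a vowel is nasalised by an immediately preceding nasal consonant.
The vowel /o/ is adjacent to the preceding nasal /ɲ/, so it acquires [+nasal] and surfaces as [õ].

[θɛɲõʂu]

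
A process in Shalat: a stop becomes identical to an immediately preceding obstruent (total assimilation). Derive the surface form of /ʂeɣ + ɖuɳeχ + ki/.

/ɖ/ is the segment targeted by the rule; it sits immediately after /ɣ/, so it assimilates completely and surfaces as [ɣ].
At the second juncture, /k/ likewise becomes [χ] adjacent to /χ/.

[ʂeɣɣuɳeχχi]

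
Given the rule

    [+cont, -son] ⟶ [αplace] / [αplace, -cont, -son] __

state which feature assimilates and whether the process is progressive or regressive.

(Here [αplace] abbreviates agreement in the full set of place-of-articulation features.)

The rule copies the place features (abbreviated [place]) from the environment onto the target, so the assimilating feature is place.
Since the environment is written before the underscore, the trigger precedes the target; the direction is progressive.

progressive place assimilation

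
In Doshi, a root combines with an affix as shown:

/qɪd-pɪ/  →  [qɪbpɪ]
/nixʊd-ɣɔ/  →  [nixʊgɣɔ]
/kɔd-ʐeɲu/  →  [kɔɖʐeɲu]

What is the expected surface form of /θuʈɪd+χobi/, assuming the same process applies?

[θuʈɪɢχobi]

The data show regressive place assimilation: /d/ → [b] before /p/; /d/ → [g] before /ɣ/; /d/ → [ɖ] before /ʐ/. In each pair only place changes, matching the following consonant, while manner and voice stay constant.
The rule targets /d/ (voiced alveolar stop), which sits before the trigger /χ/ (uvular).
A voiced uvular stop is [ɢ], so the surface segment is [ɢ].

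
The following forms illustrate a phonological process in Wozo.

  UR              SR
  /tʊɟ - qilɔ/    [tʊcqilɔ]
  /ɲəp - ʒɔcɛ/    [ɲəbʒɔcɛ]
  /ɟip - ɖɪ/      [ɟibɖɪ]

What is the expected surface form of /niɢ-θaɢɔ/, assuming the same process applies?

[niqθaɢɔ]

The data show regressive voicing assimilation: /ɟ/ → [c] before /q/; /p/ → [b] before /ʒ/; /p/ → [b] before /ɖ/. In each pair only voicing changes, matching the following consonant, while place and manner stay constant.
The rule targets /ɢ/ (voiced uvular stop), which sits before the trigger /θ/ (voiceless).
A voiceless uvular stop is [q], so the surface segment is [q].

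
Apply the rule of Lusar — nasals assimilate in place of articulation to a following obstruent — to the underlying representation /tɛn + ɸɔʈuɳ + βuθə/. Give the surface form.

[tɛmɸɔʈumβuθə]

The rule targets /n/ (voiced alveolar nasal), which sits before the trigger /ɸ/ (bilabial).
A voiced bilabial nasal is [m], so the surface segment is [m].
At the second juncture, /ɳ/ likewise becomes [m] adjacent to /β/.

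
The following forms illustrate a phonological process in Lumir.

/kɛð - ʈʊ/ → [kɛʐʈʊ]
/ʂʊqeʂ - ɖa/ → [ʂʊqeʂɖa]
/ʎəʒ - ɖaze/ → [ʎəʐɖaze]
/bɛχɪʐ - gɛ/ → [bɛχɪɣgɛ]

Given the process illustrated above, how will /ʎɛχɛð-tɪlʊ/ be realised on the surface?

The data show regressive place assimilation: /ð/ → [ʐ] before /ʈ/; /ʒ/ → [ʐ] before /ɖ/; /ʐ/ → [ɣ] before /g/. In each pair only place changes, matching the following consonant, while manner and voice stay constant.
No alternation appears in [ʂʊqeʂɖa]: there the adjacent consonants already agree in place (/ʂ/ and /ɖ/ are both retroflex), so this form is consistent with the same rule.
/ð/ is a voiced dental fricative. The following trigger /t/ is alveolar, so /ð/ must become alveolar as well.
A voiced alveolar fricative is [z], so the surface segment is [z].

[ʎɛχɛztɪlʊ]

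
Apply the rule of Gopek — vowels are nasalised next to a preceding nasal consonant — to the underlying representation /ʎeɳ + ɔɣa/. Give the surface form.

/ɔ/ sits next to the nasal /ɳ/ and is therefore nasalised to [ɔ̃].

[ʎeɳɔ̃ɣa]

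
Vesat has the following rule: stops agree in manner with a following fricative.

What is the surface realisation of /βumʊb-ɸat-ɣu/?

[βumʊβɸasɣu]

The rule targets /b/ (voiced bilabial stop), which sits before the trigger /ɸ/ (fricative).
The voiced bilabial fricative is [β], so /b/ → [β].
The same rule applies at the second boundary: /t/ → [s] next to /ɣ/.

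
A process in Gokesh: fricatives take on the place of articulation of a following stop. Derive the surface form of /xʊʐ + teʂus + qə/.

[xʊzteʂuχqə]

/ʐ/ is a voiced retroflex fricative. The following trigger /t/ is alveolar, so /ʐ/ must become alveolar as well.
A voiced alveolar fricative is [z], so the surface segment is [z].
At the second juncture, /s/ likewise becomes [χ] adjacent to /q/.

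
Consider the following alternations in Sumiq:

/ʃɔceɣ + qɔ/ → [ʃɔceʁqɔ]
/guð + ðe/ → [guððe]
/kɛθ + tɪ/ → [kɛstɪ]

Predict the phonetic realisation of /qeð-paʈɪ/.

The data show regressive place assimilation: /ɣ/ → [ʁ] before /q/; /θ/ → [s] before /t/. In each pair only place changes, matching the following consonant, while manner and voice stay constant.
Nothing changes in [guððe]: there the adjacent consonants already agree in place (/ð/ and /ð/ are both dental), so this form is consistent with the same rule.
The rule targets /ð/ (voiced dental fricative), which sits before the trigger /p/ (bilabial).
The voiced bilabial fricative is [β], so /ð/ → [β].

[qeβpaʈɪ]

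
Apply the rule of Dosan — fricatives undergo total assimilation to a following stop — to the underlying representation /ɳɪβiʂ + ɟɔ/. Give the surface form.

/ʂ/ is the segment targeted by the rule; it sits immediately before /ɟ/, so it assimilates completely and surfaces as [ɟ].

[ɳɪβiɟɟɔ]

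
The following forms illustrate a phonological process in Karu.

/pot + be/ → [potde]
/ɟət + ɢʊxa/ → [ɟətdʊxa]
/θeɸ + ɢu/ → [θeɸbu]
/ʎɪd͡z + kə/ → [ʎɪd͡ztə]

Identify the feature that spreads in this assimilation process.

place

Comparing underlying and surface forms, /b/ → [d] is the alternation; the neighbouring /t/ is constant.
The change bilabial → alveolar matches the place of the preceding /t/, identifying this as place assimilation.
Checking the remaining alternations: /ɢ/ → [d] after /t/ (uvular → alveolar, matching alveolar); /ɢ/ → [b] after /ɸ/ (uvular → bilabial, matching bilabial); /k/ → [t] after /d͡z/ (velar → alveolar, matching alveolar) — only place changes, and always toward the preceding segment.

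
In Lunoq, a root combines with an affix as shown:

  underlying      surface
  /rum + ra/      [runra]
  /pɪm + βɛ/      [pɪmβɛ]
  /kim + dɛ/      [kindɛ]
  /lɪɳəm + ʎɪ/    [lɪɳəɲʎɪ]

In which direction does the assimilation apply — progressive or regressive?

The segment that alternates is /m/, which surfaces as [n] when adjacent to /r/.
/m/ is bilabial while /r/ is alveolar; the output [n] is alveolar, matching the trigger — so the feature that spreads is place.
The other alternating forms pattern the same way: /m/ → [n] before /d/ (bilabial → alveolar, matching alveolar); /m/ → [ɲ] before /ʎ/ (bilabial → palatal, matching palatal) — only place changes, and always toward the following segment.
No alternation appears in [pɪmβɛ]: there the adjacent consonants already agree in place (/m/ and /β/ are both bilabial), so this form is consistent with the same rule.
Since the segment that changes precedes the conditioning segment, the assimilation is regressive.

regressive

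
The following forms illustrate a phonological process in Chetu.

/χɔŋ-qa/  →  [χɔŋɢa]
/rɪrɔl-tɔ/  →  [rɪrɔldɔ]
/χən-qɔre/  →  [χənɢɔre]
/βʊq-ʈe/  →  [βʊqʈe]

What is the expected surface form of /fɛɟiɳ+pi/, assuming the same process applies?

The data show progressive voicing assimilation: /q/ → [ɢ] after /ŋ/; /t/ → [d] after /l/; /q/ → [ɢ] after /n/. In each pair only voicing changes, matching the preceding consonant, while place and manner stay constant.
No alternation appears in [βʊqʈe]: there the adjacent consonants already agree in voicing (/ʈ/ and /q/ are both voiceless), so this form is consistent with the same rule.
/p/ is a voiceless bilabial stop. The preceding trigger /ɳ/ is voiced, so /p/ must become voiced as well.
The voiced bilabial stop is [b], so /p/ → [b].

[fɛɟiɳbi]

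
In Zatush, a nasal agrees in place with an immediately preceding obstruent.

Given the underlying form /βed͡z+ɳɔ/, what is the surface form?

[βed͡znɔ]

/ɳ/ is a voiced retroflex nasal. The preceding trigger /d͡z/ is alveolar, so /ɳ/ must become alveolar as well.
Changing only its place to alveolar gives [n] — the voiced alveolar nasal.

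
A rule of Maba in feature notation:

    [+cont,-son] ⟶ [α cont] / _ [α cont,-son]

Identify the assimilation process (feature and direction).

The rule copies [cont] (continuancy) from the environment onto the target fricatives; since [±cont] encodes the stop/fricative manner contrast, the assimilating dimension is manner.
Since the environment is written after the underscore, the trigger follows the target; the direction is regressive.

regressive manner assimilation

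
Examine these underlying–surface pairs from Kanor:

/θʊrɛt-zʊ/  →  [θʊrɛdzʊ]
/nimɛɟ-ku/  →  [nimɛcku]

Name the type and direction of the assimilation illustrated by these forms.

Underlying /t/ is realised as [d] next to /z/; /z/ itself does not change.
/t/ is voiceless while /z/ is voiced; the output [d] is voiced, matching the trigger — so the feature that spreads is voicing.
Place and manner are unchanged, so the assimilation is partial, not total.
The other alternating form patterns the same way: /ɟ/ → [c] before /k/ (voiced → voiceless, matching voiceless) — only voicing changes, and always toward the following segment.
The trigger is the following segment, so the direction is regressive (anticipatory).

regressive voicing assimilation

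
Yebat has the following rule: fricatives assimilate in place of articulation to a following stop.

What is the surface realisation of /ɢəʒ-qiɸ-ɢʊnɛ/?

The rule targets /ʒ/ (voiced postalveolar fricative), which sits before the trigger /q/ (uvular).
Changing only its place to uvular gives [ʁ] — the voiced uvular fricative.
The same rule applies at the second boundary: /ɸ/ → [χ] next to /ɢ/.

[ɢəʁqiχɢʊnɛ]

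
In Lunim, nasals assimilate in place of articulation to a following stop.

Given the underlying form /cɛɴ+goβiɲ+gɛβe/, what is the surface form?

The rule targets /ɴ/ (voiced uvular nasal), which sits before the trigger /g/ (velar).
A voiced velar nasal is [ŋ], so the surface segment is [ŋ].
The same rule applies at the second boundary: /ɲ/ → [ŋ] next to /g/.

[cɛŋgoβiŋgɛβe]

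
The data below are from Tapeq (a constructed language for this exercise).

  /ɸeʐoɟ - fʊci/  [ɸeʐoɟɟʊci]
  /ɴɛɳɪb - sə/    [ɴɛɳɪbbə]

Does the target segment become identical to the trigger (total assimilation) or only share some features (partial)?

total assimilation

The segment that alternates is /f/, which surfaces as [ɟ] when adjacent to /ɟ/.
The output [ɟ] is identical to the trigger /ɟ/ — every feature (place, manner, voicing) has been copied — so this is total assimilation.
The other form behaves the same way: /s/ → [b] after /b/ — in each case the output is a copy of the preceding consonant.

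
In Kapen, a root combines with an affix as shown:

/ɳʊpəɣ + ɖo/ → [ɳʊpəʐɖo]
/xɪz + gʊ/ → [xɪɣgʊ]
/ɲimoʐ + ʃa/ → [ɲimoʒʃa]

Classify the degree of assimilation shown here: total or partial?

Comparing underlying and surface forms, /ɣ/ → [ʐ] is the alternation; the neighbouring /ɖ/ is constant.
The change velar → retroflex matches the place of the following /ɖ/, identifying this as place assimilation.
Manner and voice are unchanged, so the assimilation is partial, not total.
The same holds elsewhere in the data: /z/ → [ɣ] before /g/ (alveolar → velar, matching velar); /ʐ/ → [ʒ] before /ʃ/ (retroflex → postalveolar, matching postalveolar) — only place changes, and always toward the following segment.

partial assimilation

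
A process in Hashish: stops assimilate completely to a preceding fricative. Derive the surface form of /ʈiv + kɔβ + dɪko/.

[ʈivvɔββɪko]

/k/ is the segment targeted by the rule; it sits immediately after /v/, so it assimilates completely and surfaces as [v].
The same rule applies at the second boundary: /d/ → [β] next to /β/.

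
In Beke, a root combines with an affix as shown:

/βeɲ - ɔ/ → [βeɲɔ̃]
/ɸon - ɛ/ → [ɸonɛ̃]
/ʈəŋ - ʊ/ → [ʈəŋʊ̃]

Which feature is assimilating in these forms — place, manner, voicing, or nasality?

The vowel /ɔ/ surfaces as nasalised [ɔ̃] next to the preceding nasal /ɲ/ — it has acquired the [+nasal] feature of its neighbour.
The other forms show the same pattern: /ɛ/ → [ɛ̃] after /n/; /ʊ/ → [ʊ̃] after /ŋ/ — each time a vowel is nasalised next to a preceding nasal.

nasality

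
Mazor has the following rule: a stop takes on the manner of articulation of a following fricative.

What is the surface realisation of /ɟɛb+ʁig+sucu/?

[ɟɛβʁiɣsucu]

The rule targets /b/ (voiced bilabial stop), which sits before the trigger /ʁ/ (fricative).
Changing only its manner to fricative gives [β] — the voiced bilabial fricative.
The same rule applies at the second boundary: /g/ → [ɣ] next to /s/.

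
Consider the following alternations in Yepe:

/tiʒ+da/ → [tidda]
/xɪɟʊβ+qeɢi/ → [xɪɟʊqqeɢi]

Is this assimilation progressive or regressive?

The segment that alternates is /ʒ/, which surfaces as [d] when adjacent to /d/.
The output [d] is identical to the trigger /d/ — every feature (place, manner, voicing) has been copied — so this is total assimilation.
The remaining alternation confirms this: /β/ → [q] before /q/ — in each case the output is a copy of the following consonant.
The trigger is the following segment, so the direction is regressive (anticipatory).

regressive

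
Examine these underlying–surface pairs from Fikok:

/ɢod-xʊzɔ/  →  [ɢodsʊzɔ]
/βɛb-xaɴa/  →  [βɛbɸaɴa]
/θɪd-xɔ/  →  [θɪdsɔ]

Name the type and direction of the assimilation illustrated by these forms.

progressive place assimilation

The segment that alternates is /x/, which surfaces as [s] when adjacent to /d/.
The change velar → alveolar matches the place of the preceding /d/, identifying this as place assimilation.
Manner and voice are unchanged, so the assimilation is partial, not total.
Checking the remaining alternation: /x/ → [ɸ] after /b/ (velar → bilabial, matching bilabial) — only place changes, and always toward the preceding segment.
The trigger is the preceding segment, so the direction is progressive (perseverative).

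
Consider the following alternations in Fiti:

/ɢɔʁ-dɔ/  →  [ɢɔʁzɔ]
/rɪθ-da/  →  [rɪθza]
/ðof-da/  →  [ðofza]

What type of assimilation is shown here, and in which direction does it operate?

progressive manner assimilation

Underlying /d/ is realised as [z] next to /ʁ/; /ʁ/ itself does not change.
The change stop → fricative matches the manner of the preceding /ʁ/, identifying this as manner assimilation.
Place and voice are unchanged, so the assimilation is partial, not total.
The other alternating forms pattern the same way: /d/ → [z] after /θ/ (stop → fricative, matching a fricative); /d/ → [z] after /f/ (stop → fricative, matching a fricative) — only manner changes, and always toward the preceding segment.
Since the segment that changes follows the conditioning segment, the assimilation is progressive.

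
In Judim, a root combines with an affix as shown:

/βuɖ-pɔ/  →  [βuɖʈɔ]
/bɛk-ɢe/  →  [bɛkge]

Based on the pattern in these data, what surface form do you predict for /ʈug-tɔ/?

The data show progressive place assimilation: /p/ → [ʈ] after /ɖ/; /ɢ/ → [g] after /k/. In each pair only place changes, matching the preceding consonant, while manner and voice stay constant.
/t/ is a voiceless alveolar stop. The preceding trigger /g/ is velar, so /t/ must become velar as well.
Changing only its place to velar gives [k] — the voiceless velar stop.

[ʈugkɔ]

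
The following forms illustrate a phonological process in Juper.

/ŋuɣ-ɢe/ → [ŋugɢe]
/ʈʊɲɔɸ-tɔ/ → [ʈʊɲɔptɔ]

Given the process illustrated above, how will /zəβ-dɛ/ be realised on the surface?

The data show regressive manner assimilation: /ɣ/ → [g] before /ɢ/; /ɸ/ → [p] before /t/. In each pair only manner changes, matching the following consonant, while place and voice stay constant.
The rule targets /β/ (voiced bilabial fricative), which sits before the trigger /d/ (stop).
A voiced bilabial stop is [b], so the surface segment is [b].

[zəbdɛ]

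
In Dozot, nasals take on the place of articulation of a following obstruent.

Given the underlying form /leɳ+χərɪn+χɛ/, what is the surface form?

[leɴχərɪɴχɛ]

/ɳ/ is a voiced retroflex nasal. The following trigger /χ/ is uvular, so /ɳ/ must become uvular as well.
Changing only its place to uvular gives [ɴ] — the voiced uvular nasal.
The same rule applies at the second boundary: /n/ → [ɴ] next to /χ/.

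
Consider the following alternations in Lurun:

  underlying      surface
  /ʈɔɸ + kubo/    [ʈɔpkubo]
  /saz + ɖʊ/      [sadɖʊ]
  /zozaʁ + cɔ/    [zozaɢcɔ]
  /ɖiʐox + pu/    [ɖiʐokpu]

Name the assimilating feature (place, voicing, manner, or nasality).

The segment that alternates is /ɸ/, which surfaces as [p] when adjacent to /k/.
The change fricative → stop matches the manner of the following /k/, identifying this as manner assimilation.
The same holds elsewhere in the data: /z/ → [d] before /ɖ/ (fricative → stop, matching a stop); /ʁ/ → [ɢ] before /c/ (fricative → stop, matching a stop); /x/ → [k] before /p/ (fricative → stop, matching a stop) — only manner changes, and always toward the following segment.

manner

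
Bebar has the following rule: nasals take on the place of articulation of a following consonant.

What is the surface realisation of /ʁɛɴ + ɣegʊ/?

/ɴ/ is a voiced uvular nasal. The following trigger /ɣ/ is velar, so /ɴ/ must become velar as well.
The voiced velar nasal is [ŋ], so /ɴ/ → [ŋ].

[ʁɛŋɣegʊ]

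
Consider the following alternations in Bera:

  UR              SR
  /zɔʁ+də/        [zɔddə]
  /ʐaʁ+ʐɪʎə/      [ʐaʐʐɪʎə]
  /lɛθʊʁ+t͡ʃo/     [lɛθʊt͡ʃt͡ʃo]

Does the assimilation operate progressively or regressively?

The segment that alternates is /ʁ/, which surfaces as [d] when adjacent to /d/.
The output [d] is identical to the trigger /d/ — every feature (place, manner, voicing) has been copied — so this is total assimilation.
The other forms behave the same way: /ʁ/ → [ʐ] before /ʐ/; /ʁ/ → [t͡ʃ] before /t͡ʃ/ — in each case the output is a copy of the following consonant.
The trigger is the following segment, so the direction is regressive (anticipatory).

regressive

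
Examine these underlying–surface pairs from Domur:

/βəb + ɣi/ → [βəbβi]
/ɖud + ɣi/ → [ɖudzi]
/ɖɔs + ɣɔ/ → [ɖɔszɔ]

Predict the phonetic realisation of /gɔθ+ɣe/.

The data show progressive place assimilation: /ɣ/ → [β] after /b/; /ɣ/ → [z] after /d/; /ɣ/ → [z] after /s/. In each pair only place changes, matching the preceding consonant, while manner and voice stay constant.
/ɣ/ is a voiced velar fricative. The preceding trigger /θ/ is dental, so /ɣ/ must become dental as well.
A voiced dental fricative is [ð], so the surface segment is [ð].

[gɔθðe]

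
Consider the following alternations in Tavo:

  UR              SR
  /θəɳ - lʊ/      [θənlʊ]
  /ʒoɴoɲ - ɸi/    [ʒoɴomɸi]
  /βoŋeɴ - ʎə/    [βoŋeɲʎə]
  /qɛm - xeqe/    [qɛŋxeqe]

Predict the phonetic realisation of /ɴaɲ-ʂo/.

[ɴaɳʂo]

The data show regressive place assimilation: /ɳ/ → [n] before /l/; /ɲ/ → [m] before /ɸ/; /ɴ/ → [ɲ] before /ʎ/; /m/ → [ŋ] before /x/. In each pair only place changes, matching the following consonant, while manner and voice stay constant.
/ɲ/ is a voiced palatal nasal. The following trigger /ʂ/ is retroflex, so /ɲ/ must become retroflex as well.
A voiced retroflex nasal is [ɳ], so the surface segment is [ɳ].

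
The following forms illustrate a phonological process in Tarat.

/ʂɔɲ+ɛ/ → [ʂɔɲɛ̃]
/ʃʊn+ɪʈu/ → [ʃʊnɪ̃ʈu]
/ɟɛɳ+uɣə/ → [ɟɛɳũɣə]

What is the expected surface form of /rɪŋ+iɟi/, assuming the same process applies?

[rɪŋĩɟi]

The data show progressive nasality assimilation (vowel nasalisation): /ɛ/ → [ɛ̃] after /ɲ/; /ɪ/ → [ɪ̃] after /n/; /u/ → [ũ] after /ɳ/ — a vowel is nasalised by an immediately preceding nasal consonant.
/i/ sits next to the nasal /ŋ/ and is therefore nasalised to [ĩ].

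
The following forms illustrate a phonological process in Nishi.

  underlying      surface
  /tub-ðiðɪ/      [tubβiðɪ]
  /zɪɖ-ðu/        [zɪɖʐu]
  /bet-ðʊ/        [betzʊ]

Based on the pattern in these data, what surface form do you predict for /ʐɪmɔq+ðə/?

The data show progressive place assimilation: /ð/ → [β] after /b/; /ð/ → [ʐ] after /ɖ/; /ð/ → [z] after /t/. In each pair only place changes, matching the preceding consonant, while manner and voice stay constant.
/ð/ is a voiced dental fricative. The preceding trigger /q/ is uvular, so /ð/ must become uvular as well.
Changing only its place to uvular gives [ʁ] — the voiced uvular fricative.

[ʐɪmɔqʁə]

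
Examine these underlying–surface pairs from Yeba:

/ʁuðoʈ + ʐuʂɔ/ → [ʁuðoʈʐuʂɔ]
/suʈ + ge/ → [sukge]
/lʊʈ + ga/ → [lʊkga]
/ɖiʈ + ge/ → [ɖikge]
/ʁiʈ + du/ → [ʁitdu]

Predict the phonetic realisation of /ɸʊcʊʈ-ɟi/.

[ɸʊcʊcɟi]

The data show regressive place assimilation: /ʈ/ → [k] before /g/; /ʈ/ → [t] before /d/. In each pair only place changes, matching the following consonant, while manner and voice stay constant.
Nothing changes in [ʁuðoʈʐuʂɔ]: there the adjacent consonants already agree in place (/ʈ/ and /ʐ/ are both retroflex), so this form is consistent with the same rule.
/ʈ/ is a voiceless retroflex stop. The following trigger /ɟ/ is palatal, so /ʈ/ must become palatal as well.
A voiceless palatal stop is [c], so the surface segment is [c].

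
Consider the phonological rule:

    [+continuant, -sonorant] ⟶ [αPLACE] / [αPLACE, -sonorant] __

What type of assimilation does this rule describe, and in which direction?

progressive place assimilation

The rule copies the place features (abbreviated [PLACE]) from the environment onto the target, so the assimilating feature is place.
Since the environment is written before the underscore, the trigger precedes the target; the direction is progressive.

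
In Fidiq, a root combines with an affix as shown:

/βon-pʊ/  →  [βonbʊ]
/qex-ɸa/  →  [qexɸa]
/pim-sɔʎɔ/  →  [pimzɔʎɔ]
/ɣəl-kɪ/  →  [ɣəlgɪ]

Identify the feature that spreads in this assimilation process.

The segment that alternates is /p/, which surfaces as [b] when adjacent to /n/.
The change voiceless → voiced matches the voicing of the preceding /n/, identifying this as voicing assimilation.
The same holds elsewhere in the data: /s/ → [z] after /m/ (voiceless → voiced, matching voiced); /k/ → [g] after /l/ (voiceless → voiced, matching voiced) — only voicing changes, and always toward the preceding segment.
No alternation appears in [qexɸa]: there the adjacent consonants already agree in voicing (/ɸ/ and /x/ are both voiceless), so this form is consistent with the same rule.

voicing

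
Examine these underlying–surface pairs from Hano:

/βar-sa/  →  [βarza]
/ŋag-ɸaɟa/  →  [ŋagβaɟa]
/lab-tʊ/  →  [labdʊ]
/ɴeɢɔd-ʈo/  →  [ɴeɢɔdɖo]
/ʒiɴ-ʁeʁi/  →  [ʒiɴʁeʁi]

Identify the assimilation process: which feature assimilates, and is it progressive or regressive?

Comparing underlying and surface forms, /s/ → [z] is the alternation; the neighbouring /r/ is constant.
The change voiceless → voiced matches the voicing of the preceding /r/, identifying this as voicing assimilation.
Place and manner are unchanged, so the assimilation is partial, not total.
The same holds elsewhere in the data: /ɸ/ → [β] after /g/ (voiceless → voiced, matching voiced); /t/ → [d] after /b/ (voiceless → voiced, matching voiced); /ʈ/ → [ɖ] after /d/ (voiceless → voiced, matching voiced) — only voicing changes, and always toward the preceding segment.
Nothing changes in [ʒiɴʁeʁi]: there the adjacent consonants already agree in voicing (/ʁ/ and /ɴ/ are both voiced), so this form is consistent with the same rule.
Since the segment that changes follows the conditioning segment, the assimilation is progressive.

progressive voicing assimilation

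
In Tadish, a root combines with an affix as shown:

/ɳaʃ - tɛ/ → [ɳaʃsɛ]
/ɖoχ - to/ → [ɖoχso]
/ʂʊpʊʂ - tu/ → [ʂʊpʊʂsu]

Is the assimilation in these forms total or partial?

Comparing underlying and surface forms, /t/ → [s] is the alternation; the neighbouring /ʃ/ is constant.
The change stop → fricative matches the manner of the preceding /ʃ/, identifying this as manner assimilation.
Place and voice are unchanged, so the assimilation is partial, not total.
The other alternating forms pattern the same way: /t/ → [s] after /χ/ (stop → fricative, matching a fricative); /t/ → [s] after /ʂ/ (stop → fricative, matching a fricative) — only manner changes, and always toward the preceding segment.

partial assimilation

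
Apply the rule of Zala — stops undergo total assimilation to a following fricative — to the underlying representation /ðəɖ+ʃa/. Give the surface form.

/ɖ/ is the segment targeted by the rule; it sits immediately before /ʃ/, so it assimilates completely and surfaces as [ʃ].

[ðəʃʃa]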